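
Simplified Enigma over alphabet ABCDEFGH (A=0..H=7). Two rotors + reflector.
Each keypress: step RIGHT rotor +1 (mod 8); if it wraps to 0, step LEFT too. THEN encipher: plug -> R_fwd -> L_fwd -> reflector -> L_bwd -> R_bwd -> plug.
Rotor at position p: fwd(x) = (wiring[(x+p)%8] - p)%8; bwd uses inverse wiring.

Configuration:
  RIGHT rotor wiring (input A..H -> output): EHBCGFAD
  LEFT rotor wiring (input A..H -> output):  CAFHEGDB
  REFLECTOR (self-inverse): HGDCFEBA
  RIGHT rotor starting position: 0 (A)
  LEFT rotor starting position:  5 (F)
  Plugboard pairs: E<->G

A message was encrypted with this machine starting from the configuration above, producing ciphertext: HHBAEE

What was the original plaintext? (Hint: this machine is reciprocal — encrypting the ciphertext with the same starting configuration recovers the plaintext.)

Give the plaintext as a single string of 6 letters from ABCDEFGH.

Answer: EACFDD

Derivation:
Char 1 ('H'): step: R->1, L=5; H->plug->H->R->D->L->F->refl->E->L'->C->R'->G->plug->E
Char 2 ('H'): step: R->2, L=5; H->plug->H->R->F->L->A->refl->H->L'->H->R'->A->plug->A
Char 3 ('B'): step: R->3, L=5; B->plug->B->R->D->L->F->refl->E->L'->C->R'->C->plug->C
Char 4 ('A'): step: R->4, L=5; A->plug->A->R->C->L->E->refl->F->L'->D->R'->F->plug->F
Char 5 ('E'): step: R->5, L=5; E->plug->G->R->F->L->A->refl->H->L'->H->R'->D->plug->D
Char 6 ('E'): step: R->6, L=5; E->plug->G->R->A->L->B->refl->G->L'->B->R'->D->plug->D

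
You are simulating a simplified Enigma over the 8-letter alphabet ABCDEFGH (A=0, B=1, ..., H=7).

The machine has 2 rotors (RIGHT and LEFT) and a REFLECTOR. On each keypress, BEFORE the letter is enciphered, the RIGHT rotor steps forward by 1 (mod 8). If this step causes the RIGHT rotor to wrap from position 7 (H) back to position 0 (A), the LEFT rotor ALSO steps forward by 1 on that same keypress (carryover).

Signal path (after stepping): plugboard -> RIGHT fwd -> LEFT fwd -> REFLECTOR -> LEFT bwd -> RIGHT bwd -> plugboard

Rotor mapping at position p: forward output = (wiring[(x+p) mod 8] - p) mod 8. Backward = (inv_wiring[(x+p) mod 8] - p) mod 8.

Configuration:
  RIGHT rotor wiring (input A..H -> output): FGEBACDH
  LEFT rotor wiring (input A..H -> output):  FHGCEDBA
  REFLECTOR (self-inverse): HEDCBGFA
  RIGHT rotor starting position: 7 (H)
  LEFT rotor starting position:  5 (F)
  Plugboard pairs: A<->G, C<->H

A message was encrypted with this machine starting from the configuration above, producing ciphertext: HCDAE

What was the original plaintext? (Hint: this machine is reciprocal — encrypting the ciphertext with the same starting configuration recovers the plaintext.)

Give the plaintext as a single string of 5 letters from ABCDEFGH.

Char 1 ('H'): step: R->0, L->6 (L advanced); H->plug->C->R->E->L->A->refl->H->L'->C->R'->F->plug->F
Char 2 ('C'): step: R->1, L=6; C->plug->H->R->E->L->A->refl->H->L'->C->R'->F->plug->F
Char 3 ('D'): step: R->2, L=6; D->plug->D->R->A->L->D->refl->C->L'->B->R'->E->plug->E
Char 4 ('A'): step: R->3, L=6; A->plug->G->R->D->L->B->refl->E->L'->F->R'->B->plug->B
Char 5 ('E'): step: R->4, L=6; E->plug->E->R->B->L->C->refl->D->L'->A->R'->G->plug->A

Answer: FFEBA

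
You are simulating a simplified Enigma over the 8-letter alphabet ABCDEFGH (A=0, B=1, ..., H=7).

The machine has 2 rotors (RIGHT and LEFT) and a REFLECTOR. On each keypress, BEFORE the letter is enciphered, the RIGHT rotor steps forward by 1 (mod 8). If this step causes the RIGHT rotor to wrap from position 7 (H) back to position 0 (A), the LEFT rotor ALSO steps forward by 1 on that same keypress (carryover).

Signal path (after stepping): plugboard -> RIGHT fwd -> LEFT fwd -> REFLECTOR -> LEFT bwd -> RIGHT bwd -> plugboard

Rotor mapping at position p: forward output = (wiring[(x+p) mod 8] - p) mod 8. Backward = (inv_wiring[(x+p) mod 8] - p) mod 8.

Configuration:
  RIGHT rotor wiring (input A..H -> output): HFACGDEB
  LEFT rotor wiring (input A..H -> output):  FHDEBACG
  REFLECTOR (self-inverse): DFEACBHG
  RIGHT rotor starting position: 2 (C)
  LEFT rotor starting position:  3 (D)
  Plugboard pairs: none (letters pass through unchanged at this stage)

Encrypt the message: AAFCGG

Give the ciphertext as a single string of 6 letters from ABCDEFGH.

Answer: FCHBFC

Derivation:
Char 1 ('A'): step: R->3, L=3; A->plug->A->R->H->L->A->refl->D->L'->E->R'->F->plug->F
Char 2 ('A'): step: R->4, L=3; A->plug->A->R->C->L->F->refl->B->L'->A->R'->C->plug->C
Char 3 ('F'): step: R->5, L=3; F->plug->F->R->D->L->H->refl->G->L'->B->R'->H->plug->H
Char 4 ('C'): step: R->6, L=3; C->plug->C->R->B->L->G->refl->H->L'->D->R'->B->plug->B
Char 5 ('G'): step: R->7, L=3; G->plug->G->R->E->L->D->refl->A->L'->H->R'->F->plug->F
Char 6 ('G'): step: R->0, L->4 (L advanced); G->plug->G->R->E->L->B->refl->F->L'->A->R'->C->plug->C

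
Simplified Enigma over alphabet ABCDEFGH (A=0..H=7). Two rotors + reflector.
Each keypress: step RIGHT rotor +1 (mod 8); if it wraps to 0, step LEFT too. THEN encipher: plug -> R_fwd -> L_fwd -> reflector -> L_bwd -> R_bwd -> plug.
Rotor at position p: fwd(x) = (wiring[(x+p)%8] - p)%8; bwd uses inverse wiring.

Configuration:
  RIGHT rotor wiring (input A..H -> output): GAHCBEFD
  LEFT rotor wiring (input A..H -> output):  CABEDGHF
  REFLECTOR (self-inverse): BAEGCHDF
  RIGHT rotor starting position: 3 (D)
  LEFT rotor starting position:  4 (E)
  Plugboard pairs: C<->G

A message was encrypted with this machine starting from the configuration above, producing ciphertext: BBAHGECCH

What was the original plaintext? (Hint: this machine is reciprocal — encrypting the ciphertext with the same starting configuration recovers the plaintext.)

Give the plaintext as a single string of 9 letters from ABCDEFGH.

Answer: HGCDFBGGC

Derivation:
Char 1 ('B'): step: R->4, L=4; B->plug->B->R->A->L->H->refl->F->L'->G->R'->H->plug->H
Char 2 ('B'): step: R->5, L=4; B->plug->B->R->A->L->H->refl->F->L'->G->R'->C->plug->G
Char 3 ('A'): step: R->6, L=4; A->plug->A->R->H->L->A->refl->B->L'->D->R'->G->plug->C
Char 4 ('H'): step: R->7, L=4; H->plug->H->R->G->L->F->refl->H->L'->A->R'->D->plug->D
Char 5 ('G'): step: R->0, L->5 (L advanced); G->plug->C->R->H->L->G->refl->D->L'->E->R'->F->plug->F
Char 6 ('E'): step: R->1, L=5; E->plug->E->R->D->L->F->refl->H->L'->G->R'->B->plug->B
Char 7 ('C'): step: R->2, L=5; C->plug->G->R->E->L->D->refl->G->L'->H->R'->C->plug->G
Char 8 ('C'): step: R->3, L=5; C->plug->G->R->F->L->E->refl->C->L'->B->R'->C->plug->G
Char 9 ('H'): step: R->4, L=5; H->plug->H->R->G->L->H->refl->F->L'->D->R'->G->plug->C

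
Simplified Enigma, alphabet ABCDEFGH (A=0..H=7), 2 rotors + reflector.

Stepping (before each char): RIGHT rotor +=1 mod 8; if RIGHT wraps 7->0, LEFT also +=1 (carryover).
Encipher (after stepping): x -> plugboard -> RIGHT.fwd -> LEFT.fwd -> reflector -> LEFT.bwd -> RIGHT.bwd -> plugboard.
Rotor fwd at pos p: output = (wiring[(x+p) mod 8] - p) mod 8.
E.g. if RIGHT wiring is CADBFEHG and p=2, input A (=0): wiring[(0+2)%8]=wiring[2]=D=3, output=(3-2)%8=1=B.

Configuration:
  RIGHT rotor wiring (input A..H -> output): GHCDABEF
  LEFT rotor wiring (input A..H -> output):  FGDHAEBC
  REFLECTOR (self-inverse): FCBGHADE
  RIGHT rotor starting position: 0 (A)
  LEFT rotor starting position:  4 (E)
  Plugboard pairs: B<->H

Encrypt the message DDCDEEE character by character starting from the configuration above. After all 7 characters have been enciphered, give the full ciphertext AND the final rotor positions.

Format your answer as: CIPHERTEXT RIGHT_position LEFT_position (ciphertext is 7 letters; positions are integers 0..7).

Char 1 ('D'): step: R->1, L=4; D->plug->D->R->H->L->D->refl->G->L'->D->R'->F->plug->F
Char 2 ('D'): step: R->2, L=4; D->plug->D->R->H->L->D->refl->G->L'->D->R'->F->plug->F
Char 3 ('C'): step: R->3, L=4; C->plug->C->R->G->L->H->refl->E->L'->A->R'->A->plug->A
Char 4 ('D'): step: R->4, L=4; D->plug->D->R->B->L->A->refl->F->L'->C->R'->E->plug->E
Char 5 ('E'): step: R->5, L=4; E->plug->E->R->C->L->F->refl->A->L'->B->R'->D->plug->D
Char 6 ('E'): step: R->6, L=4; E->plug->E->R->E->L->B->refl->C->L'->F->R'->F->plug->F
Char 7 ('E'): step: R->7, L=4; E->plug->E->R->E->L->B->refl->C->L'->F->R'->H->plug->B
Final: ciphertext=FFAEDFB, RIGHT=7, LEFT=4

Answer: FFAEDFB 7 4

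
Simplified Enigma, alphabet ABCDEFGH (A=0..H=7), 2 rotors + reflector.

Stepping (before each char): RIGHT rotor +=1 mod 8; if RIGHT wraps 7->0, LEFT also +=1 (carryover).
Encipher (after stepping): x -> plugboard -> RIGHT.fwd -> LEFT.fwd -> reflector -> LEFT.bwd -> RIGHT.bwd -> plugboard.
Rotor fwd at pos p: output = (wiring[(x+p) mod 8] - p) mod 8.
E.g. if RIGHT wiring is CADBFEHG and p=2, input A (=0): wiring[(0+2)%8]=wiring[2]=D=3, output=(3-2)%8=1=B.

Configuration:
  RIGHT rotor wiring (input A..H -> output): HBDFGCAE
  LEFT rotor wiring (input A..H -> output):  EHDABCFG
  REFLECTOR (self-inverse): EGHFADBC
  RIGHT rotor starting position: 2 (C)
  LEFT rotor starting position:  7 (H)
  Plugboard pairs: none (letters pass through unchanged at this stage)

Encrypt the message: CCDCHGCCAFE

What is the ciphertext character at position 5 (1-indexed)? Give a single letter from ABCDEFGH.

Char 1 ('C'): step: R->3, L=7; C->plug->C->R->H->L->G->refl->B->L'->E->R'->F->plug->F
Char 2 ('C'): step: R->4, L=7; C->plug->C->R->E->L->B->refl->G->L'->H->R'->G->plug->G
Char 3 ('D'): step: R->5, L=7; D->plug->D->R->C->L->A->refl->E->L'->D->R'->B->plug->B
Char 4 ('C'): step: R->6, L=7; C->plug->C->R->B->L->F->refl->D->L'->G->R'->B->plug->B
Char 5 ('H'): step: R->7, L=7; H->plug->H->R->B->L->F->refl->D->L'->G->R'->E->plug->E

E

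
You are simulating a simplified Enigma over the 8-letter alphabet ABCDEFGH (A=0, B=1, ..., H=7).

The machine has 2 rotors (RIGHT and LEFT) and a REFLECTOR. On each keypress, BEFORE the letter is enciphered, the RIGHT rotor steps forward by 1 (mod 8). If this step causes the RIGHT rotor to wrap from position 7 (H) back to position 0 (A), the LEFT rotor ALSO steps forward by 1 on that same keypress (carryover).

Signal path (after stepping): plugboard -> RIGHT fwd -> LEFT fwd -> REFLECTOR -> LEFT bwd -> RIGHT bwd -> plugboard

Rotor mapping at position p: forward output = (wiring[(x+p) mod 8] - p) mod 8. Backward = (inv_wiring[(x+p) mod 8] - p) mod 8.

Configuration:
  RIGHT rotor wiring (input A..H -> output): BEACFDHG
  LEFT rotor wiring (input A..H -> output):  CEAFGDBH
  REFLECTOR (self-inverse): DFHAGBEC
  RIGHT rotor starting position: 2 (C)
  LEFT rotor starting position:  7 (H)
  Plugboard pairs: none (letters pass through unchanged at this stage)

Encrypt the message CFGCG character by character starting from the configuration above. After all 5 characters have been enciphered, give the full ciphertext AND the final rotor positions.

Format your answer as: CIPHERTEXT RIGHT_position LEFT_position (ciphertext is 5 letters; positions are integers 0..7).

Char 1 ('C'): step: R->3, L=7; C->plug->C->R->A->L->A->refl->D->L'->B->R'->G->plug->G
Char 2 ('F'): step: R->4, L=7; F->plug->F->R->A->L->A->refl->D->L'->B->R'->A->plug->A
Char 3 ('G'): step: R->5, L=7; G->plug->G->R->F->L->H->refl->C->L'->H->R'->E->plug->E
Char 4 ('C'): step: R->6, L=7; C->plug->C->R->D->L->B->refl->F->L'->C->R'->E->plug->E
Char 5 ('G'): step: R->7, L=7; G->plug->G->R->E->L->G->refl->E->L'->G->R'->F->plug->F
Final: ciphertext=GAEEF, RIGHT=7, LEFT=7

Answer: GAEEF 7 7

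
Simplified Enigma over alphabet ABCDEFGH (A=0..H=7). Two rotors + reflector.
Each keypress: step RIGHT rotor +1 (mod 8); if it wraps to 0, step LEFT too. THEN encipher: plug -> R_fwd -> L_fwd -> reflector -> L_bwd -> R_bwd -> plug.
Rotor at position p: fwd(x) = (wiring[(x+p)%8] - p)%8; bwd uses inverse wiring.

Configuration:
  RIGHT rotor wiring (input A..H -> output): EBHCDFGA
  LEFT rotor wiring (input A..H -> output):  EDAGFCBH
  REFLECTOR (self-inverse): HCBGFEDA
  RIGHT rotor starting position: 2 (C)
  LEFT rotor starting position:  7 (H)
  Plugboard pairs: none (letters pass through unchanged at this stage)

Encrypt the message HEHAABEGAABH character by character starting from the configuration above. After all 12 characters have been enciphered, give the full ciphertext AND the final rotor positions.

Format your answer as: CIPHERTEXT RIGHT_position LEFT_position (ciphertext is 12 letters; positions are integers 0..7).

Answer: BDGFCEAHCCCB 6 0

Derivation:
Char 1 ('H'): step: R->3, L=7; H->plug->H->R->E->L->H->refl->A->L'->A->R'->B->plug->B
Char 2 ('E'): step: R->4, L=7; E->plug->E->R->A->L->A->refl->H->L'->E->R'->D->plug->D
Char 3 ('H'): step: R->5, L=7; H->plug->H->R->G->L->D->refl->G->L'->F->R'->G->plug->G
Char 4 ('A'): step: R->6, L=7; A->plug->A->R->A->L->A->refl->H->L'->E->R'->F->plug->F
Char 5 ('A'): step: R->7, L=7; A->plug->A->R->B->L->F->refl->E->L'->C->R'->C->plug->C
Char 6 ('B'): step: R->0, L->0 (L advanced); B->plug->B->R->B->L->D->refl->G->L'->D->R'->E->plug->E
Char 7 ('E'): step: R->1, L=0; E->plug->E->R->E->L->F->refl->E->L'->A->R'->A->plug->A
Char 8 ('G'): step: R->2, L=0; G->plug->G->R->C->L->A->refl->H->L'->H->R'->H->plug->H
Char 9 ('A'): step: R->3, L=0; A->plug->A->R->H->L->H->refl->A->L'->C->R'->C->plug->C
Char 10 ('A'): step: R->4, L=0; A->plug->A->R->H->L->H->refl->A->L'->C->R'->C->plug->C
Char 11 ('B'): step: R->5, L=0; B->plug->B->R->B->L->D->refl->G->L'->D->R'->C->plug->C
Char 12 ('H'): step: R->6, L=0; H->plug->H->R->H->L->H->refl->A->L'->C->R'->B->plug->B
Final: ciphertext=BDGFCEAHCCCB, RIGHT=6, LEFT=0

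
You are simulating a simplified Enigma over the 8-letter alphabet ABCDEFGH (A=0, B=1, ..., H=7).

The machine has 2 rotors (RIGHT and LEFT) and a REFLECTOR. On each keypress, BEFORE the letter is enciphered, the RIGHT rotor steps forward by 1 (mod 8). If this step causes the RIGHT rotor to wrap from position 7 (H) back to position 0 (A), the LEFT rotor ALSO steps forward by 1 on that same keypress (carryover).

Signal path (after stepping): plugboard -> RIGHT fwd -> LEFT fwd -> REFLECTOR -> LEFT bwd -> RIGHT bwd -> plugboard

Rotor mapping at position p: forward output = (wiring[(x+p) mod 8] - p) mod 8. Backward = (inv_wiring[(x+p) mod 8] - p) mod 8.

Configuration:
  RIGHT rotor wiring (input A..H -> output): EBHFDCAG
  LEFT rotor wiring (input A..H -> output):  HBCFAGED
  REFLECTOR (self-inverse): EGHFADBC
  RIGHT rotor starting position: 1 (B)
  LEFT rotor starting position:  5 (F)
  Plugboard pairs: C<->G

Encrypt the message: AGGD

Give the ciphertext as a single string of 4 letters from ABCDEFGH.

Char 1 ('A'): step: R->2, L=5; A->plug->A->R->F->L->F->refl->D->L'->H->R'->H->plug->H
Char 2 ('G'): step: R->3, L=5; G->plug->C->R->H->L->D->refl->F->L'->F->R'->D->plug->D
Char 3 ('G'): step: R->4, L=5; G->plug->C->R->E->L->E->refl->A->L'->G->R'->B->plug->B
Char 4 ('D'): step: R->5, L=5; D->plug->D->R->H->L->D->refl->F->L'->F->R'->A->plug->A

Answer: HDBA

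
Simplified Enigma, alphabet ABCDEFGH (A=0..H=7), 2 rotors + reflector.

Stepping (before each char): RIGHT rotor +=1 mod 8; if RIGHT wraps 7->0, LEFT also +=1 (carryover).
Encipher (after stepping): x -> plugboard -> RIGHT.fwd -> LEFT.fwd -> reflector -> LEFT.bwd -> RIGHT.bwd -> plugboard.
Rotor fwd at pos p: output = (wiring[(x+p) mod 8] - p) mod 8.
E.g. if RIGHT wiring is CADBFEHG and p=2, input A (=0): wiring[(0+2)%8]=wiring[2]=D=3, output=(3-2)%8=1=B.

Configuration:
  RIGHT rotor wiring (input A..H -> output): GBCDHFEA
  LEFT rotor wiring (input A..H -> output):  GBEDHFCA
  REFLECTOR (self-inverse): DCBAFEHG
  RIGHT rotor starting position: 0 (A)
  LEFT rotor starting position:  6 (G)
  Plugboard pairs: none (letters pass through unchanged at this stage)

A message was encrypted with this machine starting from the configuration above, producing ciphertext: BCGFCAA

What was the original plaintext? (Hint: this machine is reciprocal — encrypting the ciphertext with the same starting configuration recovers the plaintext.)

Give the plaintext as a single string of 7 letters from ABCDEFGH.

Answer: DADCHGG

Derivation:
Char 1 ('B'): step: R->1, L=6; B->plug->B->R->B->L->C->refl->B->L'->G->R'->D->plug->D
Char 2 ('C'): step: R->2, L=6; C->plug->C->R->F->L->F->refl->E->L'->A->R'->A->plug->A
Char 3 ('G'): step: R->3, L=6; G->plug->G->R->G->L->B->refl->C->L'->B->R'->D->plug->D
Char 4 ('F'): step: R->4, L=6; F->plug->F->R->F->L->F->refl->E->L'->A->R'->C->plug->C
Char 5 ('C'): step: R->5, L=6; C->plug->C->R->D->L->D->refl->A->L'->C->R'->H->plug->H
Char 6 ('A'): step: R->6, L=6; A->plug->A->R->G->L->B->refl->C->L'->B->R'->G->plug->G
Char 7 ('A'): step: R->7, L=6; A->plug->A->R->B->L->C->refl->B->L'->G->R'->G->plug->G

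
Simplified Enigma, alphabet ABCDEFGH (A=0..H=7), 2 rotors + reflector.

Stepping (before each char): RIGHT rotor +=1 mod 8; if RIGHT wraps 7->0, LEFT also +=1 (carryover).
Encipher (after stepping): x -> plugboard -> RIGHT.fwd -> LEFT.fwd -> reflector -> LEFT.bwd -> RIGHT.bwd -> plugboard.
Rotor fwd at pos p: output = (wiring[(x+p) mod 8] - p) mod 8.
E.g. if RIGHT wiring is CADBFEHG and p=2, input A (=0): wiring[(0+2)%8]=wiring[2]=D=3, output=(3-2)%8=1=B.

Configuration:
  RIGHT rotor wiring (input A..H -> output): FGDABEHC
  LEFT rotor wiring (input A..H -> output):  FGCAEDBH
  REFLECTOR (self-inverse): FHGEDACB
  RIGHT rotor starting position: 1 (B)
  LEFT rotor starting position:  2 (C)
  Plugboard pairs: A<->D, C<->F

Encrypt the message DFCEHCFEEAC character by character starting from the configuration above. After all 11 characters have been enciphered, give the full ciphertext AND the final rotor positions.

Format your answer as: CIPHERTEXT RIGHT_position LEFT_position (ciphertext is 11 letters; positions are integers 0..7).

Char 1 ('D'): step: R->2, L=2; D->plug->A->R->B->L->G->refl->C->L'->C->R'->D->plug->A
Char 2 ('F'): step: R->3, L=2; F->plug->C->R->B->L->G->refl->C->L'->C->R'->F->plug->C
Char 3 ('C'): step: R->4, L=2; C->plug->F->R->C->L->C->refl->G->L'->B->R'->E->plug->E
Char 4 ('E'): step: R->5, L=2; E->plug->E->R->B->L->G->refl->C->L'->C->R'->B->plug->B
Char 5 ('H'): step: R->6, L=2; H->plug->H->R->G->L->D->refl->E->L'->H->R'->C->plug->F
Char 6 ('C'): step: R->7, L=2; C->plug->F->R->C->L->C->refl->G->L'->B->R'->E->plug->E
Char 7 ('F'): step: R->0, L->3 (L advanced); F->plug->C->R->D->L->G->refl->C->L'->F->R'->A->plug->D
Char 8 ('E'): step: R->1, L=3; E->plug->E->R->D->L->G->refl->C->L'->F->R'->A->plug->D
Char 9 ('E'): step: R->2, L=3; E->plug->E->R->F->L->C->refl->G->L'->D->R'->G->plug->G
Char 10 ('A'): step: R->3, L=3; A->plug->D->R->E->L->E->refl->D->L'->G->R'->B->plug->B
Char 11 ('C'): step: R->4, L=3; C->plug->F->R->C->L->A->refl->F->L'->A->R'->B->plug->B
Final: ciphertext=ACEBFEDDGBB, RIGHT=4, LEFT=3

Answer: ACEBFEDDGBB 4 3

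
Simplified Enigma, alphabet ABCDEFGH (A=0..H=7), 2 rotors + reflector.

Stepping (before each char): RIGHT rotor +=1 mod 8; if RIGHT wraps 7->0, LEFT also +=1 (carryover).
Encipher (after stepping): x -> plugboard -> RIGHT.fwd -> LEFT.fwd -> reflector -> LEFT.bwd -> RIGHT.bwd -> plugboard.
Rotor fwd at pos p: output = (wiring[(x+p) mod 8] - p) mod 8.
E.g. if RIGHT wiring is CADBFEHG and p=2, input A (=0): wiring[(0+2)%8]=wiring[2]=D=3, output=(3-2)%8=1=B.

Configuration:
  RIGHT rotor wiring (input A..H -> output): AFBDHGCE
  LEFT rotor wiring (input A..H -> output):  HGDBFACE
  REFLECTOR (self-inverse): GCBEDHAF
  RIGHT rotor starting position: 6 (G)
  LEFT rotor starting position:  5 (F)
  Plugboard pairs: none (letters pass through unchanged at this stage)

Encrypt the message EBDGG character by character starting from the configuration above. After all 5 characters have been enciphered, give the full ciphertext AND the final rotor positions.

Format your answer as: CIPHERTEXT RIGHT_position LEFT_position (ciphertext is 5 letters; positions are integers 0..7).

Answer: HAADD 3 6

Derivation:
Char 1 ('E'): step: R->7, L=5; E->plug->E->R->E->L->B->refl->C->L'->D->R'->H->plug->H
Char 2 ('B'): step: R->0, L->6 (L advanced); B->plug->B->R->F->L->D->refl->E->L'->A->R'->A->plug->A
Char 3 ('D'): step: R->1, L=6; D->plug->D->R->G->L->H->refl->F->L'->E->R'->A->plug->A
Char 4 ('G'): step: R->2, L=6; G->plug->G->R->G->L->H->refl->F->L'->E->R'->D->plug->D
Char 5 ('G'): step: R->3, L=6; G->plug->G->R->C->L->B->refl->C->L'->H->R'->D->plug->D
Final: ciphertext=HAADD, RIGHT=3, LEFT=6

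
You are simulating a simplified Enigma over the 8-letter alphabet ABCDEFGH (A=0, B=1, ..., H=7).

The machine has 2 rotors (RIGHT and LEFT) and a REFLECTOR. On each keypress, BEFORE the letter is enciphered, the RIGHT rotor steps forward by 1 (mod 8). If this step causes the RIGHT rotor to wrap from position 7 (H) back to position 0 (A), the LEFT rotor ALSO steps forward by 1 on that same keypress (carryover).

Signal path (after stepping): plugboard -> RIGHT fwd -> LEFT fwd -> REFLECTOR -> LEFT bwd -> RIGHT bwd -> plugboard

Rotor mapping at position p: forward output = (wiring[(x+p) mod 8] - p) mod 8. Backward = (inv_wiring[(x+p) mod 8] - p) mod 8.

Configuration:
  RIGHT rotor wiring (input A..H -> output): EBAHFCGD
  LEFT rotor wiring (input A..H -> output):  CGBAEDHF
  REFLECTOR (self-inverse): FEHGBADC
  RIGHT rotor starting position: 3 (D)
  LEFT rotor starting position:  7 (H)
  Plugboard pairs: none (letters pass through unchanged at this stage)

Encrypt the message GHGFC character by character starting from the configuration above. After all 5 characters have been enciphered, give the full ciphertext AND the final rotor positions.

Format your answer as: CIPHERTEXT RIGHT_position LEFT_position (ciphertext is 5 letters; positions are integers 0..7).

Answer: BBBAG 0 0

Derivation:
Char 1 ('G'): step: R->4, L=7; G->plug->G->R->E->L->B->refl->E->L'->G->R'->B->plug->B
Char 2 ('H'): step: R->5, L=7; H->plug->H->R->A->L->G->refl->D->L'->B->R'->B->plug->B
Char 3 ('G'): step: R->6, L=7; G->plug->G->R->H->L->A->refl->F->L'->F->R'->B->plug->B
Char 4 ('F'): step: R->7, L=7; F->plug->F->R->G->L->E->refl->B->L'->E->R'->A->plug->A
Char 5 ('C'): step: R->0, L->0 (L advanced); C->plug->C->R->A->L->C->refl->H->L'->G->R'->G->plug->G
Final: ciphertext=BBBAG, RIGHT=0, LEFT=0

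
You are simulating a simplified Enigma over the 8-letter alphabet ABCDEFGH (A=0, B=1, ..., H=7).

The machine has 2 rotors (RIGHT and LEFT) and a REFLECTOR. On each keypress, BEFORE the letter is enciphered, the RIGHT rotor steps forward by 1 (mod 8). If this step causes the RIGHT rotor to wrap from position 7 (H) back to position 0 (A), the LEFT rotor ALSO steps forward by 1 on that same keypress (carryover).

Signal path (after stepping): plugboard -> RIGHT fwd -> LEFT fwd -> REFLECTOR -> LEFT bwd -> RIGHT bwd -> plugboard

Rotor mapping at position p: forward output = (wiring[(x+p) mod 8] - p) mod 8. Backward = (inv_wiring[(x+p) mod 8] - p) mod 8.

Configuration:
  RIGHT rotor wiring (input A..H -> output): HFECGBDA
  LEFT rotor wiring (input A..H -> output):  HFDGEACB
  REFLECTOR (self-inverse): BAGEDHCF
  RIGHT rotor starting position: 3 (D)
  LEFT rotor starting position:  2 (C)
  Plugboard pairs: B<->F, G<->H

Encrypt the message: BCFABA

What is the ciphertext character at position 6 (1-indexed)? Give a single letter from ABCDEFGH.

Char 1 ('B'): step: R->4, L=2; B->plug->F->R->B->L->E->refl->D->L'->H->R'->C->plug->C
Char 2 ('C'): step: R->5, L=2; C->plug->C->R->D->L->G->refl->C->L'->C->R'->D->plug->D
Char 3 ('F'): step: R->6, L=2; F->plug->B->R->C->L->C->refl->G->L'->D->R'->H->plug->G
Char 4 ('A'): step: R->7, L=2; A->plug->A->R->B->L->E->refl->D->L'->H->R'->F->plug->B
Char 5 ('B'): step: R->0, L->3 (L advanced); B->plug->F->R->B->L->B->refl->A->L'->H->R'->A->plug->A
Char 6 ('A'): step: R->1, L=3; A->plug->A->R->E->L->G->refl->C->L'->G->R'->H->plug->G

G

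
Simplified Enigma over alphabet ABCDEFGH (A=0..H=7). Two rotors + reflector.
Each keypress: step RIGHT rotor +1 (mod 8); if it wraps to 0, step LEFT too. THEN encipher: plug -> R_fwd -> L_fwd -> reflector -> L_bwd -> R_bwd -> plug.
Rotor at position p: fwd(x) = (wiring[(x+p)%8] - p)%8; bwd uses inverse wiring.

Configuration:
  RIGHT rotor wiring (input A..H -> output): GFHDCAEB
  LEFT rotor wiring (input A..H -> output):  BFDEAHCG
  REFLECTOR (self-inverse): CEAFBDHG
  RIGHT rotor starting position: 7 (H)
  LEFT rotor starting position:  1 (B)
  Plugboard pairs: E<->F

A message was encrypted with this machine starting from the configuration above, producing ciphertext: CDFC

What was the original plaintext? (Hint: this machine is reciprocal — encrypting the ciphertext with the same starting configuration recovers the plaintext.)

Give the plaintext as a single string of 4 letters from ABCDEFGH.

Char 1 ('C'): step: R->0, L->2 (L advanced); C->plug->C->R->H->L->D->refl->F->L'->D->R'->D->plug->D
Char 2 ('D'): step: R->1, L=2; D->plug->D->R->B->L->C->refl->A->L'->E->R'->A->plug->A
Char 3 ('F'): step: R->2, L=2; F->plug->E->R->C->L->G->refl->H->L'->G->R'->D->plug->D
Char 4 ('C'): step: R->3, L=2; C->plug->C->R->F->L->E->refl->B->L'->A->R'->A->plug->A

Answer: DADA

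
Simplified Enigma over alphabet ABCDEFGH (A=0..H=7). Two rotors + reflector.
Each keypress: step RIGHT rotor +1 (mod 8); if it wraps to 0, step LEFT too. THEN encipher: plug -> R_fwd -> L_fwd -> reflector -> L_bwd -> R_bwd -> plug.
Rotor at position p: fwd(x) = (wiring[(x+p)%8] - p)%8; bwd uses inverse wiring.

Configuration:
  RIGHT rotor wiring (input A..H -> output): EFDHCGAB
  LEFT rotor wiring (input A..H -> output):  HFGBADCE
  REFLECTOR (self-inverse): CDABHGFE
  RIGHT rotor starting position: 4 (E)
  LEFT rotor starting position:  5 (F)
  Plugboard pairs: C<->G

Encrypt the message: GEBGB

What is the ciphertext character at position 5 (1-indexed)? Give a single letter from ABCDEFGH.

Char 1 ('G'): step: R->5, L=5; G->plug->C->R->E->L->A->refl->C->L'->D->R'->B->plug->B
Char 2 ('E'): step: R->6, L=5; E->plug->E->R->F->L->B->refl->D->L'->H->R'->D->plug->D
Char 3 ('B'): step: R->7, L=5; B->plug->B->R->F->L->B->refl->D->L'->H->R'->G->plug->C
Char 4 ('G'): step: R->0, L->6 (L advanced); G->plug->C->R->D->L->H->refl->E->L'->A->R'->G->plug->C
Char 5 ('B'): step: R->1, L=6; B->plug->B->R->C->L->B->refl->D->L'->F->R'->E->plug->E

E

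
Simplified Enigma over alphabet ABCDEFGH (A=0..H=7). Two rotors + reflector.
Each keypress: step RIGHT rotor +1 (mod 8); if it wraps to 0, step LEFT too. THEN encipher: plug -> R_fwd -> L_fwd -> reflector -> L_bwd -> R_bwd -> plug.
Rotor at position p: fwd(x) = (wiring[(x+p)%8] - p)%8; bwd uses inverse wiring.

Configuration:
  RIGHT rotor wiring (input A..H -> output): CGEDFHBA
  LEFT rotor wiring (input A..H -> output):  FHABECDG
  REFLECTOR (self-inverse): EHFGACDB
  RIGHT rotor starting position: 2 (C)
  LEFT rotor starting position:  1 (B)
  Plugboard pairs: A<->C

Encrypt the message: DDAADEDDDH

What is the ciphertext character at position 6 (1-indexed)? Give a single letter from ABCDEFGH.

Char 1 ('D'): step: R->3, L=1; D->plug->D->R->G->L->F->refl->C->L'->F->R'->E->plug->E
Char 2 ('D'): step: R->4, L=1; D->plug->D->R->E->L->B->refl->H->L'->B->R'->A->plug->C
Char 3 ('A'): step: R->5, L=1; A->plug->C->R->D->L->D->refl->G->L'->A->R'->H->plug->H
Char 4 ('A'): step: R->6, L=1; A->plug->C->R->E->L->B->refl->H->L'->B->R'->H->plug->H
Char 5 ('D'): step: R->7, L=1; D->plug->D->R->F->L->C->refl->F->L'->G->R'->F->plug->F
Char 6 ('E'): step: R->0, L->2 (L advanced); E->plug->E->R->F->L->E->refl->A->L'->D->R'->D->plug->D

D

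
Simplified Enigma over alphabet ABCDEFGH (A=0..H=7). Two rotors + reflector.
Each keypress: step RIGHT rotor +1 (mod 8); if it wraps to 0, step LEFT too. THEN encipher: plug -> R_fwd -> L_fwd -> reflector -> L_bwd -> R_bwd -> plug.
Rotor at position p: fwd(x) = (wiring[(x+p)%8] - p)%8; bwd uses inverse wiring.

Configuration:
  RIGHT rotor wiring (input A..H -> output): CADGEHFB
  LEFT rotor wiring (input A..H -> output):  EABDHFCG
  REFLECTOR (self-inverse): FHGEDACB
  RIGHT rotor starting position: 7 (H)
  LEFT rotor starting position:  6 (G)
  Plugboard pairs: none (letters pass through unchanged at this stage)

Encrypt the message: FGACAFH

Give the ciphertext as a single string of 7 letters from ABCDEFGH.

Char 1 ('F'): step: R->0, L->7 (L advanced); F->plug->F->R->H->L->D->refl->E->L'->E->R'->E->plug->E
Char 2 ('G'): step: R->1, L=7; G->plug->G->R->A->L->H->refl->B->L'->C->R'->B->plug->B
Char 3 ('A'): step: R->2, L=7; A->plug->A->R->B->L->F->refl->A->L'->F->R'->D->plug->D
Char 4 ('C'): step: R->3, L=7; C->plug->C->R->E->L->E->refl->D->L'->H->R'->F->plug->F
Char 5 ('A'): step: R->4, L=7; A->plug->A->R->A->L->H->refl->B->L'->C->R'->H->plug->H
Char 6 ('F'): step: R->5, L=7; F->plug->F->R->G->L->G->refl->C->L'->D->R'->E->plug->E
Char 7 ('H'): step: R->6, L=7; H->plug->H->R->B->L->F->refl->A->L'->F->R'->E->plug->E

Answer: EBDFHEE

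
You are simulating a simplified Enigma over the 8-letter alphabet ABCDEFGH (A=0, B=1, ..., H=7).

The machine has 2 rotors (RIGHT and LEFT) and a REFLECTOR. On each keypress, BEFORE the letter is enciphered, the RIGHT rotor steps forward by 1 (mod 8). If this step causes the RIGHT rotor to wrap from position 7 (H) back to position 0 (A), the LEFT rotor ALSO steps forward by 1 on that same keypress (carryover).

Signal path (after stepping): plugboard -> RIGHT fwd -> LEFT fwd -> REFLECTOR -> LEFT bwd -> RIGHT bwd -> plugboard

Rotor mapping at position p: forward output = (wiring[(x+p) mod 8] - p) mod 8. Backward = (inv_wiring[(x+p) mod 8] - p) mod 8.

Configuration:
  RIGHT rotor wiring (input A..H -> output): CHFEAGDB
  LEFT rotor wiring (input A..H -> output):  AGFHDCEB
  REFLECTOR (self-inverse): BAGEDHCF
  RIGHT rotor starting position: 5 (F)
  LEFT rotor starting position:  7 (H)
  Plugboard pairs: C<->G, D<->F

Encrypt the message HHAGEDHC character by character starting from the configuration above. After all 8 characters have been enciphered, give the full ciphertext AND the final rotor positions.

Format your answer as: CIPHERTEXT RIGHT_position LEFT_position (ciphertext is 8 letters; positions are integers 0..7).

Answer: BDCDHFGD 5 0

Derivation:
Char 1 ('H'): step: R->6, L=7; H->plug->H->R->A->L->C->refl->G->L'->D->R'->B->plug->B
Char 2 ('H'): step: R->7, L=7; H->plug->H->R->E->L->A->refl->B->L'->B->R'->F->plug->D
Char 3 ('A'): step: R->0, L->0 (L advanced); A->plug->A->R->C->L->F->refl->H->L'->D->R'->G->plug->C
Char 4 ('G'): step: R->1, L=0; G->plug->C->R->D->L->H->refl->F->L'->C->R'->F->plug->D
Char 5 ('E'): step: R->2, L=0; E->plug->E->R->B->L->G->refl->C->L'->F->R'->H->plug->H
Char 6 ('D'): step: R->3, L=0; D->plug->F->R->H->L->B->refl->A->L'->A->R'->D->plug->F
Char 7 ('H'): step: R->4, L=0; H->plug->H->R->A->L->A->refl->B->L'->H->R'->C->plug->G
Char 8 ('C'): step: R->5, L=0; C->plug->G->R->H->L->B->refl->A->L'->A->R'->F->plug->D
Final: ciphertext=BDCDHFGD, RIGHT=5, LEFT=0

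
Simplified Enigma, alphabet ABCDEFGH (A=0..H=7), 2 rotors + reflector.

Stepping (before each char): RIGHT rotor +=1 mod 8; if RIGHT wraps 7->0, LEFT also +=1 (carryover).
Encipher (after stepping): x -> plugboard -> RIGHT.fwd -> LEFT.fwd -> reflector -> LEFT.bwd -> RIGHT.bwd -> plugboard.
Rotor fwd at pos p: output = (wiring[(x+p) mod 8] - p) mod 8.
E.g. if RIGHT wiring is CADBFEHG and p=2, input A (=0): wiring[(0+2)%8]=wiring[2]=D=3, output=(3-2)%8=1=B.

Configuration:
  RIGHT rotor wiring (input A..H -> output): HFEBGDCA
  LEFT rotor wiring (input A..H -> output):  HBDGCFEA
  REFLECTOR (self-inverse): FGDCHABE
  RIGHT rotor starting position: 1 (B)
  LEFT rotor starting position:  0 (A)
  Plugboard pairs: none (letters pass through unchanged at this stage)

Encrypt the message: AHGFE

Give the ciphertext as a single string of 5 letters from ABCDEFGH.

Char 1 ('A'): step: R->2, L=0; A->plug->A->R->C->L->D->refl->C->L'->E->R'->C->plug->C
Char 2 ('H'): step: R->3, L=0; H->plug->H->R->B->L->B->refl->G->L'->D->R'->B->plug->B
Char 3 ('G'): step: R->4, L=0; G->plug->G->R->A->L->H->refl->E->L'->G->R'->C->plug->C
Char 4 ('F'): step: R->5, L=0; F->plug->F->R->H->L->A->refl->F->L'->F->R'->B->plug->B
Char 5 ('E'): step: R->6, L=0; E->plug->E->R->G->L->E->refl->H->L'->A->R'->G->plug->G

Answer: CBCBG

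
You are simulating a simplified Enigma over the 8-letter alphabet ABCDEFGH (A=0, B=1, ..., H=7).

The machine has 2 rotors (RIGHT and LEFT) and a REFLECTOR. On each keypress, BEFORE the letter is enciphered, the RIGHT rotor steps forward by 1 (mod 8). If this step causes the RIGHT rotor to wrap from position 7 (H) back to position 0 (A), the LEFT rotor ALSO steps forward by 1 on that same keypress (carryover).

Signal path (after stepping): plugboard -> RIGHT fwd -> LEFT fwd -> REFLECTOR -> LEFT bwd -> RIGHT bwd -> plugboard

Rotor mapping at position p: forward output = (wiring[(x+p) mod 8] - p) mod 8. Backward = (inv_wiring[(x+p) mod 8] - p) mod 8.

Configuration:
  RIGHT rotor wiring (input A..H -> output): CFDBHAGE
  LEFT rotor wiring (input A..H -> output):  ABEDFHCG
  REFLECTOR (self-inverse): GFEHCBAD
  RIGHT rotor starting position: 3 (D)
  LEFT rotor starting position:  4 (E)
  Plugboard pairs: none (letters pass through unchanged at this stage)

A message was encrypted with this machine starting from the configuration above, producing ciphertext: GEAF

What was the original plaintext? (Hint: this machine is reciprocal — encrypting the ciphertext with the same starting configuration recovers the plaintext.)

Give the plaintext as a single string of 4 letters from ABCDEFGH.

Answer: FDEA

Derivation:
Char 1 ('G'): step: R->4, L=4; G->plug->G->R->H->L->H->refl->D->L'->B->R'->F->plug->F
Char 2 ('E'): step: R->5, L=4; E->plug->E->R->A->L->B->refl->F->L'->F->R'->D->plug->D
Char 3 ('A'): step: R->6, L=4; A->plug->A->R->A->L->B->refl->F->L'->F->R'->E->plug->E
Char 4 ('F'): step: R->7, L=4; F->plug->F->R->A->L->B->refl->F->L'->F->R'->A->plug->A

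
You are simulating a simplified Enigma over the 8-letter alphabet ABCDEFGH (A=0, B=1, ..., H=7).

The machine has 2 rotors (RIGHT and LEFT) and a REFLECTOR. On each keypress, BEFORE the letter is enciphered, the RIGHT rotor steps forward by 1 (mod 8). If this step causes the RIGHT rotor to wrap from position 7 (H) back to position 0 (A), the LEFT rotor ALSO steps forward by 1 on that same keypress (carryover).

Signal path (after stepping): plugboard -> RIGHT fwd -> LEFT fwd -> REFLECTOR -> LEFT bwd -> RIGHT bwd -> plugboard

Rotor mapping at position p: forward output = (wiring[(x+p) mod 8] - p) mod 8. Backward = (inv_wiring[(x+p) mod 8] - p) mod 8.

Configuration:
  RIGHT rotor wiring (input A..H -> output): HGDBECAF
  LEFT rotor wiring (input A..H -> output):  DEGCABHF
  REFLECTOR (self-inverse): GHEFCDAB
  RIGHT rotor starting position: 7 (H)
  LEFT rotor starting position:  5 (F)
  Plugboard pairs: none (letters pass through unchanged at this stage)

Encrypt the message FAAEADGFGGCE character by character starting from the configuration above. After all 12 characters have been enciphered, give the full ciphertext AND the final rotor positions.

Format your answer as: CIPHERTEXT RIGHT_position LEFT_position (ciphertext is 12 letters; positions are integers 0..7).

Answer: AHDCDHEAABHF 3 7

Derivation:
Char 1 ('F'): step: R->0, L->6 (L advanced); F->plug->F->R->C->L->F->refl->D->L'->H->R'->A->plug->A
Char 2 ('A'): step: R->1, L=6; A->plug->A->R->F->L->E->refl->C->L'->G->R'->H->plug->H
Char 3 ('A'): step: R->2, L=6; A->plug->A->R->B->L->H->refl->B->L'->A->R'->D->plug->D
Char 4 ('E'): step: R->3, L=6; E->plug->E->R->C->L->F->refl->D->L'->H->R'->C->plug->C
Char 5 ('A'): step: R->4, L=6; A->plug->A->R->A->L->B->refl->H->L'->B->R'->D->plug->D
Char 6 ('D'): step: R->5, L=6; D->plug->D->R->C->L->F->refl->D->L'->H->R'->H->plug->H
Char 7 ('G'): step: R->6, L=6; G->plug->G->R->G->L->C->refl->E->L'->F->R'->E->plug->E
Char 8 ('F'): step: R->7, L=6; F->plug->F->R->F->L->E->refl->C->L'->G->R'->A->plug->A
Char 9 ('G'): step: R->0, L->7 (L advanced); G->plug->G->R->A->L->G->refl->A->L'->H->R'->A->plug->A
Char 10 ('G'): step: R->1, L=7; G->plug->G->R->E->L->D->refl->F->L'->C->R'->B->plug->B
Char 11 ('C'): step: R->2, L=7; C->plug->C->R->C->L->F->refl->D->L'->E->R'->H->plug->H
Char 12 ('E'): step: R->3, L=7; E->plug->E->R->C->L->F->refl->D->L'->E->R'->F->plug->F
Final: ciphertext=AHDCDHEAABHF, RIGHT=3, LEFT=7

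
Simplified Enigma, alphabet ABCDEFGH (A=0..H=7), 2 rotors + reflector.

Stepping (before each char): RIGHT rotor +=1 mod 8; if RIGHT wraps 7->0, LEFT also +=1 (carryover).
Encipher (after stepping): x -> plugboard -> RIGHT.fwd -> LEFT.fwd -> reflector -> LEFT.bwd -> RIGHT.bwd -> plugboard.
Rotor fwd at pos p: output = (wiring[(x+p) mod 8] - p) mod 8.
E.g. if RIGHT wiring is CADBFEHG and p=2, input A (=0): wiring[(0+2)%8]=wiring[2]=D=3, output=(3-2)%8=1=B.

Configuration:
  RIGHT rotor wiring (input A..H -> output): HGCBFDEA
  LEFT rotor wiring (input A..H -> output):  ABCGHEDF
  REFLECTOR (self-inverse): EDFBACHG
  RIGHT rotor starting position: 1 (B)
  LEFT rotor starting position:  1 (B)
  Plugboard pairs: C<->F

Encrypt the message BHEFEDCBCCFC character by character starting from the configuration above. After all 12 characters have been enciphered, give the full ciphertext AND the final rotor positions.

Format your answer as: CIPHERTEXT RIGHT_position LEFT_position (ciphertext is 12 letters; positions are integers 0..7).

Char 1 ('B'): step: R->2, L=1; B->plug->B->R->H->L->H->refl->G->L'->D->R'->C->plug->F
Char 2 ('H'): step: R->3, L=1; H->plug->H->R->H->L->H->refl->G->L'->D->R'->G->plug->G
Char 3 ('E'): step: R->4, L=1; E->plug->E->R->D->L->G->refl->H->L'->H->R'->B->plug->B
Char 4 ('F'): step: R->5, L=1; F->plug->C->R->D->L->G->refl->H->L'->H->R'->B->plug->B
Char 5 ('E'): step: R->6, L=1; E->plug->E->R->E->L->D->refl->B->L'->B->R'->C->plug->F
Char 6 ('D'): step: R->7, L=1; D->plug->D->R->D->L->G->refl->H->L'->H->R'->C->plug->F
Char 7 ('C'): step: R->0, L->2 (L advanced); C->plug->F->R->D->L->C->refl->F->L'->C->R'->C->plug->F
Char 8 ('B'): step: R->1, L=2; B->plug->B->R->B->L->E->refl->A->L'->A->R'->C->plug->F
Char 9 ('C'): step: R->2, L=2; C->plug->F->R->G->L->G->refl->H->L'->H->R'->B->plug->B
Char 10 ('C'): step: R->3, L=2; C->plug->F->R->E->L->B->refl->D->L'->F->R'->E->plug->E
Char 11 ('F'): step: R->4, L=2; F->plug->C->R->A->L->A->refl->E->L'->B->R'->A->plug->A
Char 12 ('C'): step: R->5, L=2; C->plug->F->R->F->L->D->refl->B->L'->E->R'->G->plug->G
Final: ciphertext=FGBBFFFFBEAG, RIGHT=5, LEFT=2

Answer: FGBBFFFFBEAG 5 2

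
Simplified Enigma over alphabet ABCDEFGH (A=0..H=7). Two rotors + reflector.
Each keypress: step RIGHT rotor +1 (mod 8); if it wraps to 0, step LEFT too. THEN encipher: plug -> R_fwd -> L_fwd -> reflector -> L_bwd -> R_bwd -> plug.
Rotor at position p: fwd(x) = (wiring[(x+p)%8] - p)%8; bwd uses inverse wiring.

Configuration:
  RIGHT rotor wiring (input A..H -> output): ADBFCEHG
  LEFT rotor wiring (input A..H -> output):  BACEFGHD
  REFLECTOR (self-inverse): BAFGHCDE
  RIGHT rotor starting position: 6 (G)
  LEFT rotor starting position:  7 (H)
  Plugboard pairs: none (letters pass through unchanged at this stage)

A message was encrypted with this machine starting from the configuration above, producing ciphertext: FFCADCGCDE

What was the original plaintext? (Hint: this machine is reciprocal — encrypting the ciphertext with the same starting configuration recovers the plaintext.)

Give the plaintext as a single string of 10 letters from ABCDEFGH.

Char 1 ('F'): step: R->7, L=7; F->plug->F->R->D->L->D->refl->G->L'->F->R'->G->plug->G
Char 2 ('F'): step: R->0, L->0 (L advanced); F->plug->F->R->E->L->F->refl->C->L'->C->R'->E->plug->E
Char 3 ('C'): step: R->1, L=0; C->plug->C->R->E->L->F->refl->C->L'->C->R'->A->plug->A
Char 4 ('A'): step: R->2, L=0; A->plug->A->R->H->L->D->refl->G->L'->F->R'->E->plug->E
Char 5 ('D'): step: R->3, L=0; D->plug->D->R->E->L->F->refl->C->L'->C->R'->A->plug->A
Char 6 ('C'): step: R->4, L=0; C->plug->C->R->D->L->E->refl->H->L'->G->R'->A->plug->A
Char 7 ('G'): step: R->5, L=0; G->plug->G->R->A->L->B->refl->A->L'->B->R'->C->plug->C
Char 8 ('C'): step: R->6, L=0; C->plug->C->R->C->L->C->refl->F->L'->E->R'->G->plug->G
Char 9 ('D'): step: R->7, L=0; D->plug->D->R->C->L->C->refl->F->L'->E->R'->C->plug->C
Char 10 ('E'): step: R->0, L->1 (L advanced); E->plug->E->R->C->L->D->refl->G->L'->F->R'->D->plug->D

Answer: GEAEAACGCD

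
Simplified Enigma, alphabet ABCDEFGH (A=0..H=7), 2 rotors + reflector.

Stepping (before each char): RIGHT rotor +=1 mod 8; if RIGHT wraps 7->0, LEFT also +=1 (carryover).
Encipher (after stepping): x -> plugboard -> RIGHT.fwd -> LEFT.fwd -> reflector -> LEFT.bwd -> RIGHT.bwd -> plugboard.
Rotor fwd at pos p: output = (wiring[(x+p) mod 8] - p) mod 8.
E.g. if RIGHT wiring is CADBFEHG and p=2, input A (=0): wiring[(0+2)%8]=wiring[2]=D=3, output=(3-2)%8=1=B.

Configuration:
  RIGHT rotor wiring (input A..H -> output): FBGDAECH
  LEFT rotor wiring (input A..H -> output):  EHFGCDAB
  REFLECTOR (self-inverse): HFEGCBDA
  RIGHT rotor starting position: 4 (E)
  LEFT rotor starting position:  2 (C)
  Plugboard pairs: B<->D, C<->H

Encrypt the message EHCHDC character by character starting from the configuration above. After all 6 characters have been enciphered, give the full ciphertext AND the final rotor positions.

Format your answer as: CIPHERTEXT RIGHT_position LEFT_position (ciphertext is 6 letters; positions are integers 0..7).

Answer: BBBCEH 2 3

Derivation:
Char 1 ('E'): step: R->5, L=2; E->plug->E->R->E->L->G->refl->D->L'->A->R'->D->plug->B
Char 2 ('H'): step: R->6, L=2; H->plug->C->R->H->L->F->refl->B->L'->D->R'->D->plug->B
Char 3 ('C'): step: R->7, L=2; C->plug->H->R->D->L->B->refl->F->L'->H->R'->D->plug->B
Char 4 ('H'): step: R->0, L->3 (L advanced); H->plug->C->R->G->L->E->refl->C->L'->H->R'->H->plug->C
Char 5 ('D'): step: R->1, L=3; D->plug->B->R->F->L->B->refl->F->L'->D->R'->E->plug->E
Char 6 ('C'): step: R->2, L=3; C->plug->H->R->H->L->C->refl->E->L'->G->R'->C->plug->H
Final: ciphertext=BBBCEH, RIGHT=2, LEFT=3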